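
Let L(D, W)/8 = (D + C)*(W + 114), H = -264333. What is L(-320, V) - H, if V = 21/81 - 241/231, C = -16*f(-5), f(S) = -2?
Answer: 804667/231 ≈ 3483.4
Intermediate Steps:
C = 32 (C = -16*(-2) = 32)
V = -1630/2079 (V = 21*(1/81) - 241*1/231 = 7/27 - 241/231 = -1630/2079 ≈ -0.78403)
L(D, W) = 8*(32 + D)*(114 + W) (L(D, W) = 8*((D + 32)*(W + 114)) = 8*((32 + D)*(114 + W)) = 8*(32 + D)*(114 + W))
L(-320, V) - H = (29184 + 256*(-1630/2079) + 912*(-320) + 8*(-320)*(-1630/2079)) - 1*(-264333) = (29184 - 417280/2079 - 291840 + 4172800/2079) + 264333 = -60256256/231 + 264333 = 804667/231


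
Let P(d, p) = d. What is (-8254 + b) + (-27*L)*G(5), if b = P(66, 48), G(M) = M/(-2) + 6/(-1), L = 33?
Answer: -1229/2 ≈ -614.50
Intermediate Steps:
G(M) = -6 - M/2 (G(M) = M*(-½) + 6*(-1) = -M/2 - 6 = -6 - M/2)
b = 66
(-8254 + b) + (-27*L)*G(5) = (-8254 + 66) + (-27*33)*(-6 - ½*5) = -8188 - 891*(-6 - 5/2) = -8188 - 891*(-17/2) = -8188 + 15147/2 = -1229/2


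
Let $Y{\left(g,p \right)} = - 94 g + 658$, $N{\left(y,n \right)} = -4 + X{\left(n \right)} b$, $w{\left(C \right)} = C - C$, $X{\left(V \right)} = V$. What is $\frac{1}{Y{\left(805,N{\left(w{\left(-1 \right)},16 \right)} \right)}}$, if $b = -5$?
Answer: $- \frac{1}{75012} \approx -1.3331 \cdot 10^{-5}$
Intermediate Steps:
$w{\left(C \right)} = 0$
$N{\left(y,n \right)} = -4 - 5 n$ ($N{\left(y,n \right)} = -4 + n \left(-5\right) = -4 - 5 n$)
$Y{\left(g,p \right)} = 658 - 94 g$
$\frac{1}{Y{\left(805,N{\left(w{\left(-1 \right)},16 \right)} \right)}} = \frac{1}{658 - 75670} = \frac{1}{-75012} = - \frac{1}{75012}$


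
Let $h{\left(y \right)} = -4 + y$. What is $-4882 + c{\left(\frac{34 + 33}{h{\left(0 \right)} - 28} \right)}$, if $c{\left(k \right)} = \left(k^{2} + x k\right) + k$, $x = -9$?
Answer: $- \frac{4977527}{1024} \approx -4860.9$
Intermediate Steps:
$c{\left(k \right)} = k^{2} - 8 k$ ($c{\left(k \right)} = \left(k^{2} - 9 k\right) + k = k^{2} - 8 k$)
$-4882 + c{\left(\frac{34 + 33}{h{\left(0 \right)} - 28} \right)} = -4882 + \frac{34 + 33}{\left(-4 + 0\right) - 28} \left(-8 + \frac{34 + 33}{\left(-4 + 0\right) - 28}\right) = -4882 + \frac{67}{-4 - 28} \left(-8 + \frac{67}{-4 - 28}\right) = -4882 + \frac{67}{-32} \left(-8 + \frac{67}{-32}\right) = -4882 + 67 \left(- \frac{1}{32}\right) \left(-8 + 67 \left(- \frac{1}{32}\right)\right) = -4882 - \frac{67 \left(-8 - \frac{67}{32}\right)}{32} = -4882 - - \frac{21641}{1024} = -4882 + \frac{21641}{1024} = - \frac{4977527}{1024}$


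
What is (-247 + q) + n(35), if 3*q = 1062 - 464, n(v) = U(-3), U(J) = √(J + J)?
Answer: -143/3 + I*√6 ≈ -47.667 + 2.4495*I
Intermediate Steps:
U(J) = √2*√J (U(J) = √(2*J) = √2*√J)
n(v) = I*√6 (n(v) = √2*√(-3) = √2*(I*√3) = I*√6)
q = 598/3 (q = (1062 - 464)/3 = (⅓)*598 = 598/3 ≈ 199.33)
(-247 + q) + n(35) = (-247 + 598/3) + I*√6 = -143/3 + I*√6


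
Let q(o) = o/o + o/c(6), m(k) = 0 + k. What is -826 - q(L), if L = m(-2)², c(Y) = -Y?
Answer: -2479/3 ≈ -826.33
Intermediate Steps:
m(k) = k
L = 4 (L = (-2)² = 4)
q(o) = 1 - o/6 (q(o) = o/o + o/((-1*6)) = 1 + o/(-6) = 1 + o*(-⅙) = 1 - o/6)
-826 - q(L) = -826 - (1 - ⅙*4) = -826 - (1 - ⅔) = -826 - 1*⅓ = -826 - ⅓ = -2479/3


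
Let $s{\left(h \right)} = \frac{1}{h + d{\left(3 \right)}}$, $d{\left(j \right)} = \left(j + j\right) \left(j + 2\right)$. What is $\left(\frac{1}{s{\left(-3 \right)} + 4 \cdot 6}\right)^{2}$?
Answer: $\frac{729}{421201} \approx 0.0017308$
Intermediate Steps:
$d{\left(j \right)} = 2 j \left(2 + j\right)$
$s{\left(h \right)} = \frac{1}{30 + h}$ ($s{\left(h \right)} = \frac{1}{h + 2 \cdot 3 \left(2 + 3\right)} = \frac{1}{h + 2 \cdot 3 \cdot 5} = \frac{1}{h + 30} = \frac{1}{30 + h}$)
$\left(\frac{1}{s{\left(-3 \right)} + 4 \cdot 6}\right)^{2} = \left(\frac{1}{\frac{1}{30 - 3} + 4 \cdot 6}\right)^{2} = \left(\frac{1}{\frac{1}{27} + 24}\right)^{2} = \left(\frac{1}{\frac{649}{27}}\right)^{2} = \left(\frac{27}{649}\right)^{2} = \frac{729}{421201}$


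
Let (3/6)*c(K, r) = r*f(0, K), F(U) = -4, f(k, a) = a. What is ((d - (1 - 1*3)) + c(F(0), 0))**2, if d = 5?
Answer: 49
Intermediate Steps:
c(K, r) = 2*K*r (c(K, r) = 2*(r*K) = 2*(K*r) = 2*K*r)
((d - (1 - 1*3)) + c(F(0), 0))**2 = ((5 - (1 - 1*3)) + 2*(-4)*0)**2 = ((5 - (1 - 3)) + 0)**2 = ((5 - 1*(-2)) + 0)**2 = ((5 + 2) + 0)**2 = (7 + 0)**2 = 7**2 = 49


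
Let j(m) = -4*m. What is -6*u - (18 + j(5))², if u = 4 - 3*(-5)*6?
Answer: -568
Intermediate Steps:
u = 94 (u = 4 + 15*6 = 4 + 90 = 94)
-6*u - (18 + j(5))² = -6*94 - (18 - 4*5)² = -564 - (18 - 20)² = -564 - 1*(-2)² = -564 - 1*4 = -564 - 4 = -568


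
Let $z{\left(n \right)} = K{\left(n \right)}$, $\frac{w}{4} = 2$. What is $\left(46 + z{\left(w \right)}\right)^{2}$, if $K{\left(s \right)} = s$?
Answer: $2916$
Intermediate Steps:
$w = 8$ ($w = 4 \cdot 2 = 8$)
$z{\left(n \right)} = n$
$\left(46 + z{\left(w \right)}\right)^{2} = \left(46 + 8\right)^{2} = 54^{2} = 2916$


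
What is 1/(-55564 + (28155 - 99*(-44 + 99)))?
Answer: -1/32854 ≈ -3.0438e-5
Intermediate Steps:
1/(-55564 + (28155 - 99*(-44 + 99))) = 1/(-55564 + (28155 - 99*55)) = 1/(-55564 + (28155 - 5445)) = 1/(-55564 + 22710) = 1/(-32854) = -1/32854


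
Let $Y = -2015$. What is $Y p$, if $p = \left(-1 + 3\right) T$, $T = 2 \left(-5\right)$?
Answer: $40300$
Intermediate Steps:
$T = -10$
$p = -20$ ($p = \left(-1 + 3\right) \left(-10\right) = 2 \left(-10\right) = -20$)
$Y p = \left(-2015\right) \left(-20\right) = 40300$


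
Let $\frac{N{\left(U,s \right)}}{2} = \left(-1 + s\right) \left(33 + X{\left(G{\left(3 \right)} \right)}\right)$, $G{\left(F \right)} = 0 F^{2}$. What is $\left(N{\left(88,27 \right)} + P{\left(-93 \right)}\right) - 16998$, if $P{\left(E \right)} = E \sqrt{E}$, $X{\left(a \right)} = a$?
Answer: $-15282 - 93 i \sqrt{93} \approx -15282.0 - 896.86 i$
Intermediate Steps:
$G{\left(F \right)} = 0$
$P{\left(E \right)} = E^{\frac{3}{2}}$
$N{\left(U,s \right)} = -66 + 66 s$ ($N{\left(U,s \right)} = 2 \left(-1 + s\right) \left(33 + 0\right) = 2 \left(-1 + s\right) 33 = 2 \left(-33 + 33 s\right) = -66 + 66 s$)
$\left(N{\left(88,27 \right)} + P{\left(-93 \right)}\right) - 16998 = \left(\left(-66 + 66 \cdot 27\right) + \left(-93\right)^{\frac{3}{2}}\right) - 16998 = \left(\left(-66 + 1782\right) - 93 i \sqrt{93}\right) - 16998 = \left(1716 - 93 i \sqrt{93}\right) - 16998 = -15282 - 93 i \sqrt{93}$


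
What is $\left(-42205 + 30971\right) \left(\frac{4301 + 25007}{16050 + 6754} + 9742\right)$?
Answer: $- \frac{624009032746}{5701} \approx -1.0946 \cdot 10^{8}$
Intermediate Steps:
$\left(-42205 + 30971\right) \left(\frac{4301 + 25007}{16050 + 6754} + 9742\right) = - 11234 \left(\frac{29308}{22804} + 9742\right) = - 11234 \left(29308 \cdot \frac{1}{22804} + 9742\right) = - 11234 \left(\frac{7327}{5701} + 9742\right) = \left(-11234\right) \frac{55546469}{5701} = - \frac{624009032746}{5701}$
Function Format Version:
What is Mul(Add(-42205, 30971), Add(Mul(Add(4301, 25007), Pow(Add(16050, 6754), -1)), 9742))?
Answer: Rational(-624009032746, 5701) ≈ -1.0946e+8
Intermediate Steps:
Mul(Add(-42205, 30971), Add(Mul(Add(4301, 25007), Pow(Add(16050, 6754), -1)), 9742)) = Mul(-11234, Add(Mul(29308, Pow(22804, -1)), 9742)) = Mul(-11234, Add(Mul(29308, Rational(1, 22804)), 9742)) = Mul(-11234, Add(Rational(7327, 5701), 9742)) = Mul(-11234, Rational(55546469, 5701)) = Rational(-624009032746, 5701)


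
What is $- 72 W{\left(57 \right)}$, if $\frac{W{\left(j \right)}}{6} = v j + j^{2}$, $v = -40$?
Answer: $-418608$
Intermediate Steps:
$W{\left(j \right)} = - 240 j + 6 j^{2}$ ($W{\left(j \right)} = 6 \left(- 40 j + j^{2}\right) = 6 \left(j^{2} - 40 j\right) = - 240 j + 6 j^{2}$)
$- 72 W{\left(57 \right)} = - 72 \cdot 6 \cdot 57 \left(-40 + 57\right) = - 72 \cdot 6 \cdot 57 \cdot 17 = \left(-72\right) 5814 = -418608$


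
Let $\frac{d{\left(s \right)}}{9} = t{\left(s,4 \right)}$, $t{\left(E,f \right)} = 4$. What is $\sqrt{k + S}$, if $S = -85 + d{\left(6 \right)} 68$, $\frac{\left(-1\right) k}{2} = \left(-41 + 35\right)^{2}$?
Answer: $\sqrt{2291} \approx 47.864$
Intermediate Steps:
$d{\left(s \right)} = 36$ ($d{\left(s \right)} = 9 \cdot 4 = 36$)
$k = -72$ ($k = - 2 \left(-41 + 35\right)^{2} = - 2 \left(-6\right)^{2} = \left(-2\right) 36 = -72$)
$S = 2363$ ($S = -85 + 36 \cdot 68 = -85 + 2448 = 2363$)
$\sqrt{k + S} = \sqrt{-72 + 2363} = \sqrt{2291}$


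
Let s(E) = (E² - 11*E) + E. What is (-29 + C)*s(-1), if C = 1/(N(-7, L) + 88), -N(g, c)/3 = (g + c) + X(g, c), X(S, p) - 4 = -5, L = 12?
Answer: -24233/76 ≈ -318.86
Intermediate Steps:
X(S, p) = -1 (X(S, p) = 4 - 5 = -1)
N(g, c) = 3 - 3*c - 3*g (N(g, c) = -3*((g + c) - 1) = -3*((c + g) - 1) = -3*(-1 + c + g) = 3 - 3*c - 3*g)
C = 1/76 (C = 1/((3 - 3*12 - 3*(-7)) + 88) = 1/((3 - 36 + 21) + 88) = 1/(-12 + 88) = 1/76 ≈ 0.013158)
s(E) = E² - 10*E
(-29 + C)*s(-1) = (-29 + 1/76)*(-(-10 - 1)) = -(-2203)*(-11)/76 = -2203/76*11 = -24233/76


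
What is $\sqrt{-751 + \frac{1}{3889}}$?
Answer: $\frac{i \sqrt{11358361182}}{3889} \approx 27.404 i$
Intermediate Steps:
$\sqrt{-751 + \frac{1}{3889}} = \sqrt{- \frac{2920638}{3889}} = \frac{i \sqrt{11358361182}}{3889}$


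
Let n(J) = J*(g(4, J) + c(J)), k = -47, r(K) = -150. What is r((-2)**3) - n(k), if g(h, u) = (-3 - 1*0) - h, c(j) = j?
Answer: -2688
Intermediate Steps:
g(h, u) = -3 - h (g(h, u) = (-3 + 0) - h = -3 - h)
n(J) = J*(-7 + J) (n(J) = J*((-3 - 1*4) + J) = J*((-3 - 4) + J) = J*(-7 + J))
r((-2)**3) - n(k) = -150 - (-47)*(-7 - 47) = -150 - (-47)*(-54) = -150 - 1*2538 = -150 - 2538 = -2688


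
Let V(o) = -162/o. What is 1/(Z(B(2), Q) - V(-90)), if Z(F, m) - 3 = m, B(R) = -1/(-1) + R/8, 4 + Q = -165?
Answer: -5/839 ≈ -0.0059595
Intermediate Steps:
Q = -169 (Q = -4 - 165 = -169)
B(R) = 1 + R/8 (B(R) = -1*(-1) + R*(⅛) = 1 + R/8)
Z(F, m) = 3 + m
1/(Z(B(2), Q) - V(-90)) = 1/((3 - 169) - (-162)/(-90)) = 1/(-166 - (-162)*(-1)/90) = 1/(-166 - 1*9/5) = 1/(-166 - 9/5) = 1/(-839/5) = -5/839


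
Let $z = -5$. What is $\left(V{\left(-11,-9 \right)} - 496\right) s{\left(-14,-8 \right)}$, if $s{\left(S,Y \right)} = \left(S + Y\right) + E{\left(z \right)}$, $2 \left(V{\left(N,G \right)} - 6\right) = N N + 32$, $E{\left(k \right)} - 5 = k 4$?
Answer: $\frac{30599}{2} \approx 15300.0$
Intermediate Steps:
$E{\left(k \right)} = 5 + 4 k$ ($E{\left(k \right)} = 5 + k 4 = 5 + 4 k$)
$V{\left(N,G \right)} = 22 + \frac{N^{2}}{2}$ ($V{\left(N,G \right)} = 6 + \frac{N N + 32}{2} = 6 + \frac{N^{2} + 32}{2} = 6 + \frac{32 + N^{2}}{2} = 6 + \left(16 + \frac{N^{2}}{2}\right) = 22 + \frac{N^{2}}{2}$)
$s{\left(S,Y \right)} = -15 + S + Y$ ($s{\left(S,Y \right)} = \left(S + Y\right) + \left(5 + 4 \left(-5\right)\right) = \left(S + Y\right) + \left(5 - 20\right) = \left(S + Y\right) - 15 = -15 + S + Y$)
$\left(V{\left(-11,-9 \right)} - 496\right) s{\left(-14,-8 \right)} = \left(\left(22 + \frac{\left(-11\right)^{2}}{2}\right) - 496\right) \left(-15 - 14 - 8\right) = \left(\left(22 + \frac{1}{2} \cdot 121\right) - 496\right) \left(-37\right) = \left(\left(22 + \frac{121}{2}\right) - 496\right) \left(-37\right) = \left(\frac{165}{2} - 496\right) \left(-37\right) = \left(- \frac{827}{2}\right) \left(-37\right) = \frac{30599}{2}$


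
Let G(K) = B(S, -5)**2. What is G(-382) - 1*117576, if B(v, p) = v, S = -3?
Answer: -117567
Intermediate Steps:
G(K) = 9 (G(K) = (-3)**2 = 9)
G(-382) - 1*117576 = 9 - 1*117576 = 9 - 117576 = -117567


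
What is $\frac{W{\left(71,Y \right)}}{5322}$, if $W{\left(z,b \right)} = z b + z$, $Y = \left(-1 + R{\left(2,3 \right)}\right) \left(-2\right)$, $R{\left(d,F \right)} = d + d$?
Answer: $- \frac{355}{5322} \approx -0.066704$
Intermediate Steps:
$R{\left(d,F \right)} = 2 d$
$Y = -6$ ($Y = \left(-1 + 2 \cdot 2\right) \left(-2\right) = \left(-1 + 4\right) \left(-2\right) = 3 \left(-2\right) = -6$)
$W{\left(z,b \right)} = z + b z$ ($W{\left(z,b \right)} = b z + z = z + b z$)
$\frac{W{\left(71,Y \right)}}{5322} = \frac{71 \left(1 - 6\right)}{5322} = 71 \left(-5\right) \frac{1}{5322} = \left(-355\right) \frac{1}{5322} = - \frac{355}{5322}$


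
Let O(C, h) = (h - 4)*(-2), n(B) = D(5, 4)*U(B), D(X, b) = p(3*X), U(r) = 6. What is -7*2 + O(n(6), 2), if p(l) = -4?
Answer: -10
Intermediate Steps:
D(X, b) = -4
n(B) = -24 (n(B) = -4*6 = -24)
O(C, h) = 8 - 2*h (O(C, h) = (-4 + h)*(-2) = 8 - 2*h)
-7*2 + O(n(6), 2) = -7*2 + (8 - 2*2) = -14 + (8 - 4) = -14 + 4 = -10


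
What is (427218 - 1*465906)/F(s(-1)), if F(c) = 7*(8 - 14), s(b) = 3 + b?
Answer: 6448/7 ≈ 921.14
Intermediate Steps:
F(c) = -42 (F(c) = 7*(-6) = -42)
(427218 - 1*465906)/F(s(-1)) = (427218 - 1*465906)/(-42) = (427218 - 465906)*(-1/42) = -38688*(-1/42) = 6448/7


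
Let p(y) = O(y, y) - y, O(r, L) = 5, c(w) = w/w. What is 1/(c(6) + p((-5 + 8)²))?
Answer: -⅓ ≈ -0.33333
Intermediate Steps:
c(w) = 1
p(y) = 5 - y
1/(c(6) + p((-5 + 8)²)) = 1/(1 + (5 - (-5 + 8)²)) = 1/(1 + (5 - 1*3²)) = 1/(1 + (5 - 1*9)) = 1/(1 + (5 - 9)) = 1/(1 - 4) = 1/(-3) = -⅓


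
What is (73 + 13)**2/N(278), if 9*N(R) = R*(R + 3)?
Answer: 33282/39059 ≈ 0.85210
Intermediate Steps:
N(R) = R*(3 + R)/9 (N(R) = (R*(R + 3))/9 = (R*(3 + R))/9 = R*(3 + R)/9)
(73 + 13)**2/N(278) = (73 + 13)**2/(((1/9)*278*(3 + 278))) = 86**2/(((1/9)*278*281)) = 7396/(78118/9) = 7396*(9/78118) = 33282/39059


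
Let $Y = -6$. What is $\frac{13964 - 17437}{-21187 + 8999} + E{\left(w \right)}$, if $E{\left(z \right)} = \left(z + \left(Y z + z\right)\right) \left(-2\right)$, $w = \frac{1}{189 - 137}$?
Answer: $\frac{69525}{158444} \approx 0.4388$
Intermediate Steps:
$w = \frac{1}{52} \approx 0.019231$
$E{\left(z \right)} = 8 z$ ($E{\left(z \right)} = \left(z + \left(- 6 z + z\right)\right) \left(-2\right) = \left(z - 5 z\right) \left(-2\right) = - 4 z \left(-2\right) = 8 z$)
$\frac{13964 - 17437}{-21187 + 8999} + E{\left(w \right)} = \frac{13964 - 17437}{-21187 + 8999} + 8 \cdot \frac{1}{52} = - \frac{3473}{-12188} + \frac{2}{13} = \left(-3473\right) \left(- \frac{1}{12188}\right) + \frac{2}{13} = \frac{3473}{12188} + \frac{2}{13} = \frac{69525}{158444}$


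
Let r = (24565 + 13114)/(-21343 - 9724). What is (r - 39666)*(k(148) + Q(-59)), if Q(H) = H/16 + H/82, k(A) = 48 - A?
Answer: 84404288046791/20379952 ≈ 4.1415e+6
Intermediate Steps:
r = -37679/31067 (r = 37679/(-31067) = 37679*(-1/31067) = -37679/31067 ≈ -1.2128)
Q(H) = 49*H/656 (Q(H) = H*(1/16) + H*(1/82) = H/16 + H/82 = 49*H/656)
(r - 39666)*(k(148) + Q(-59)) = (-37679/31067 - 39666)*((48 - 1*148) + (49/656)*(-59)) = -1232341301*((48 - 148) - 2891/656)/31067 = -1232341301*(-100 - 2891/656)/31067 = -1232341301/31067*(-68491/656) = 84404288046791/20379952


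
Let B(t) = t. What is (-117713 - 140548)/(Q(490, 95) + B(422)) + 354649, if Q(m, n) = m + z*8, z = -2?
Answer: 317507243/896 ≈ 3.5436e+5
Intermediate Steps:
Q(m, n) = -16 + m (Q(m, n) = m - 2*8 = m - 16 = -16 + m)
(-117713 - 140548)/(Q(490, 95) + B(422)) + 354649 = (-117713 - 140548)/((-16 + 490) + 422) + 354649 = -258261/(474 + 422) + 354649 = -258261/896 + 354649 = 317507243/896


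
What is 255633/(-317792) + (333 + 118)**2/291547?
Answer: -9889823659/92651304224 ≈ -0.10674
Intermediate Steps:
255633/(-317792) + (333 + 118)**2/291547 = 255633*(-1/317792) + 451**2*(1/291547) = -255633/317792 + 203401*(1/291547) = -255633/317792 + 203401/291547 = -9889823659/92651304224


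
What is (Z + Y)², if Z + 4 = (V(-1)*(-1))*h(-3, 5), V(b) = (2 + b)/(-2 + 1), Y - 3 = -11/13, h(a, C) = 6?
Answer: 2916/169 ≈ 17.254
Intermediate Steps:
Y = 28/13 (Y = 3 - 11/13 = 28/13 ≈ 2.1538)
V(b) = -2 - b (V(b) = (2 + b)/(-1) = (2 + b)*(-1) = -2 - b)
Z = 2 (Z = -4 + ((-2 - 1*(-1))*(-1))*6 = -4 + ((-2 + 1)*(-1))*6 = -4 - 1*(-1)*6 = -4 + 1*6 = -4 + 6 = 2)
(Z + Y)² = (2 + 28/13)² = (54/13)² = 2916/169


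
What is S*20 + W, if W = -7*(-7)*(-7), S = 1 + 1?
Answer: -303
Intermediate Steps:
S = 2
W = -343 (W = 49*(-7) = -343)
S*20 + W = 2*20 - 343 = 40 - 343 = -303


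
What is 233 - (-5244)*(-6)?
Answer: -31231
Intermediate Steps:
233 - (-5244)*(-6) = 233 - 276*114 = 233 - 31464 = -31231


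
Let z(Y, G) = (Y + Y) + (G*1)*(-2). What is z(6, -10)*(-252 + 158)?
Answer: -3008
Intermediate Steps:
z(Y, G) = -2*G + 2*Y (z(Y, G) = 2*Y + G*(-2) = 2*Y - 2*G = -2*G + 2*Y)
z(6, -10)*(-252 + 158) = (-2*(-10) + 2*6)*(-252 + 158) = (20 + 12)*(-94) = 32*(-94) = -3008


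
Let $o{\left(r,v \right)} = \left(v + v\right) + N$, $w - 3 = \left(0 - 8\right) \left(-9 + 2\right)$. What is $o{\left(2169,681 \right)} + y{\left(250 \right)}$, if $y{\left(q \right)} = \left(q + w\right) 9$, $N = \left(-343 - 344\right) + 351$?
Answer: $3807$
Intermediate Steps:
$N = -336$ ($N = -687 + 351 = -336$)
$w = 59$ ($w = 3 + \left(0 - 8\right) \left(-9 + 2\right) = 3 - -56 = 3 + 56 = 59$)
$y{\left(q \right)} = 531 + 9 q$ ($y{\left(q \right)} = \left(q + 59\right) 9 = \left(59 + q\right) 9 = 531 + 9 q$)
$o{\left(r,v \right)} = -336 + 2 v$ ($o{\left(r,v \right)} = \left(v + v\right) - 336 = 2 v - 336 = -336 + 2 v$)
$o{\left(2169,681 \right)} + y{\left(250 \right)} = \left(-336 + 2 \cdot 681\right) + \left(531 + 9 \cdot 250\right) = \left(-336 + 1362\right) + \left(531 + 2250\right) = 1026 + 2781 = 3807$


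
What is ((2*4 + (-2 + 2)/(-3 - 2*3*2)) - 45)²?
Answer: 1369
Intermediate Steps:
((2*4 + (-2 + 2)/(-3 - 2*3*2)) - 45)² = ((8 + 0/(-3 - 6*2)) - 45)² = ((8 + 0/(-3 - 12)) - 45)² = ((8 + 0/(-15)) - 45)² = ((8 + 0*(-1/15)) - 45)² = ((8 + 0) - 45)² = (8 - 45)² = (-37)² = 1369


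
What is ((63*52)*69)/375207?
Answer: 10764/17867 ≈ 0.60245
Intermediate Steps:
((63*52)*69)/375207 = (3276*69)*(1/375207) = 226044*(1/375207) = 10764/17867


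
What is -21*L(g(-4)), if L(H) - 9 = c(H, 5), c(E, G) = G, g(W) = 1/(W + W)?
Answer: -294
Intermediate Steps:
g(W) = 1/(2*W)
L(H) = 14 (L(H) = 9 + 5 = 14)
-21*L(g(-4)) = -21*14 = -294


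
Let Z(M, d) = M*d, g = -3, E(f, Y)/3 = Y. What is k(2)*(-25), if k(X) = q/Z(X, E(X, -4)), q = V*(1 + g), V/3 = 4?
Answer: -25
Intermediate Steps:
V = 12 (V = 3*4 = 12)
E(f, Y) = 3*Y
q = -24 (q = 12*(1 - 3) = 12*(-2) = -24)
k(X) = 2/X (k(X) = -24*(-1/(12*X)) = -(-2)/X = 2/X)
k(2)*(-25) = (2/2)*(-25) = (2*(½))*(-25) = 1*(-25) = -25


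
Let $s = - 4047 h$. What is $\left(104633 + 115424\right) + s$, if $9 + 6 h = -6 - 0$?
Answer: $\frac{460349}{2} \approx 2.3017 \cdot 10^{5}$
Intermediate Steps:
$h = - \frac{5}{2}$ ($h = - \frac{3}{2} + \frac{-6 - 0}{6} = - \frac{3}{2} + \frac{-6 + 0}{6} = - \frac{3}{2} + \frac{1}{6} \left(-6\right) = - \frac{3}{2} - 1 = - \frac{5}{2} \approx -2.5$)
$s = \frac{20235}{2}$ ($s = \left(-4047\right) \left(- \frac{5}{2}\right) = \frac{20235}{2} \approx 10118.0$)
$\left(104633 + 115424\right) + s = \left(104633 + 115424\right) + \frac{20235}{2} = 220057 + \frac{20235}{2} = \frac{460349}{2}$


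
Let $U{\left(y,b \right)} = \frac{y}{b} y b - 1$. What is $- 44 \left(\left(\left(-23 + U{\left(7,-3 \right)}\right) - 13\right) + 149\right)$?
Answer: $-7084$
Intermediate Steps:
$U{\left(y,b \right)} = -1 + y^{2}$ ($U{\left(y,b \right)} = \frac{y^{2}}{b} b - 1 = y^{2} - 1 = -1 + y^{2}$)
$- 44 \left(\left(\left(-23 + U{\left(7,-3 \right)}\right) - 13\right) + 149\right) = - 44 \left(\left(\left(-23 - \left(1 - 7^{2}\right)\right) - 13\right) + 149\right) = - 44 \left(\left(\left(-23 + \left(-1 + 49\right)\right) - 13\right) + 149\right) = - 44 \left(\left(\left(-23 + 48\right) - 13\right) + 149\right) = - 44 \left(\left(25 - 13\right) + 149\right) = - 44 \left(12 + 149\right) = \left(-44\right) 161 = -7084$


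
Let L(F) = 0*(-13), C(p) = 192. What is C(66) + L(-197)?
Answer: 192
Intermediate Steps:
L(F) = 0
C(66) + L(-197) = 192 + 0 = 192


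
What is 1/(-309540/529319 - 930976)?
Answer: -75617/70397656412 ≈ -1.0741e-6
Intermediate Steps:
1/(-309540/529319 - 930976) = 1/(-309540*1/529319 - 930976) = 1/(-44220/75617 - 930976) = 1/(-70397656412/75617) = -75617/70397656412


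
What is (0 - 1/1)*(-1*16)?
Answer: 16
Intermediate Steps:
(0 - 1/1)*(-1*16) = (0 - 1*1)*(-16) = (0 - 1)*(-16) = -1*(-16) = 16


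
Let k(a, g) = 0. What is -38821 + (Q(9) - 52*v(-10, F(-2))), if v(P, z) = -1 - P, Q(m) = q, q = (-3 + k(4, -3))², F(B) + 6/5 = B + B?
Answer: -39280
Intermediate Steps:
F(B) = -6/5 + 2*B (F(B) = -6/5 + (B + B) = -6/5 + 2*B)
q = 9 (q = (-3 + 0)² = (-3)² = 9)
Q(m) = 9
-38821 + (Q(9) - 52*v(-10, F(-2))) = -38821 + (9 - 52*(-1 - 1*(-10))) = -38821 + (9 - 52*(-1 + 10)) = -38821 + (9 - 52*9) = -38821 + (9 - 468) = -38821 - 459 = -39280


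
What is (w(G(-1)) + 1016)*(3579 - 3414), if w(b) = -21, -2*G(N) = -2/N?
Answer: 164175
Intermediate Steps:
G(N) = 1/N (G(N) = -(-1)/N = 1/N)
(w(G(-1)) + 1016)*(3579 - 3414) = (-21 + 1016)*(3579 - 3414) = 995*165 = 164175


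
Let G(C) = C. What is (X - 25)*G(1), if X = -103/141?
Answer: -3628/141 ≈ -25.730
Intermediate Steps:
X = -103/141 (X = -103*1/141 = -103/141 ≈ -0.73050)
(X - 25)*G(1) = (-103/141 - 25)*1 = -3628/141*1 = -3628/141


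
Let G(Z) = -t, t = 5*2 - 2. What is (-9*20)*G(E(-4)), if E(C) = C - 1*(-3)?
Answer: 1440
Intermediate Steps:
t = 8 (t = 10 - 2 = 8)
E(C) = 3 + C (E(C) = C + 3 = 3 + C)
G(Z) = -8 (G(Z) = -1*8 = -8)
(-9*20)*G(E(-4)) = -9*20*(-8) = -180*(-8) = 1440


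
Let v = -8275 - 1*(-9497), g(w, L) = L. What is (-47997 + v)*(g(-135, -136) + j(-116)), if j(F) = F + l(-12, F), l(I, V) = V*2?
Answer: 22639100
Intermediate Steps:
l(I, V) = 2*V
v = 1222 (v = -8275 + 9497 = 1222)
j(F) = 3*F (j(F) = F + 2*F = 3*F)
(-47997 + v)*(g(-135, -136) + j(-116)) = (-47997 + 1222)*(-136 + 3*(-116)) = -46775*(-136 - 348) = -46775*(-484) = 22639100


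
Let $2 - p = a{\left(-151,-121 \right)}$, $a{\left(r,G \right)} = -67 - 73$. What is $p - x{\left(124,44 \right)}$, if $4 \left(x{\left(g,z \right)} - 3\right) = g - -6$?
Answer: $\frac{213}{2} \approx 106.5$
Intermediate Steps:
$x{\left(g,z \right)} = \frac{9}{2} + \frac{g}{4}$ ($x{\left(g,z \right)} = 3 + \frac{g - -6}{4} = 3 + \frac{g + 6}{4} = 3 + \frac{6 + g}{4} = 3 + \left(\frac{3}{2} + \frac{g}{4}\right) = \frac{9}{2} + \frac{g}{4}$)
$a{\left(r,G \right)} = -140$
$p = 142$ ($p = 2 - -140 = 2 + 140 = 142$)
$p - x{\left(124,44 \right)} = 142 - \left(\frac{9}{2} + \frac{1}{4} \cdot 124\right) = 142 - \left(\frac{9}{2} + 31\right) = 142 - \frac{71}{2} = \frac{213}{2}$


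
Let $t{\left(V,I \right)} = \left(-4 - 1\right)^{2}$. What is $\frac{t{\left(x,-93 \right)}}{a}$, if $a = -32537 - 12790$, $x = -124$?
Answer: $- \frac{25}{45327} \approx -0.00055155$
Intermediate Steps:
$a = -45327$ ($a = -32537 - 12790 = -45327$)
$t{\left(V,I \right)} = 25$ ($t{\left(V,I \right)} = \left(-5\right)^{2} = 25$)
$\frac{t{\left(x,-93 \right)}}{a} = \frac{25}{-45327} = 25 \left(- \frac{1}{45327}\right) = - \frac{25}{45327}$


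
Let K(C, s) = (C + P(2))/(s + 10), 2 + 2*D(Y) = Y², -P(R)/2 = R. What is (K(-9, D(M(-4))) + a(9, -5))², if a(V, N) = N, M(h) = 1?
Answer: 14641/361 ≈ 40.557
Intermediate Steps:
P(R) = -2*R
D(Y) = -1 + Y²/2
K(C, s) = (-4 + C)/(10 + s) (K(C, s) = (C - 2*2)/(s + 10) = (C - 4)/(10 + s) = (-4 + C)/(10 + s))
(K(-9, D(M(-4))) + a(9, -5))² = ((-4 - 9)/(10 + (-1 + (½)*1²)) - 5)² = (-13/(10 + (-1 + (½)*1)) - 5)² = (-13/(10 + (-1 + ½)) - 5)² = (-13/(10 - ½) - 5)² = (-13/(19/2) - 5)² = ((2/19)*(-13) - 5)² = (-26/19 - 5)² = (-121/19)² = 14641/361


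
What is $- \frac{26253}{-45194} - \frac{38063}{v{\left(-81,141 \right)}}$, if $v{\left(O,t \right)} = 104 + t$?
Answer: $- \frac{1713787237}{11072530} \approx -154.78$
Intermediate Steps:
$- \frac{26253}{-45194} - \frac{38063}{v{\left(-81,141 \right)}} = - \frac{26253}{-45194} - \frac{38063}{104 + 141} = \left(-26253\right) \left(- \frac{1}{45194}\right) - \frac{38063}{245} = \frac{26253}{45194} - \frac{38063}{245} = - \frac{1713787237}{11072530}$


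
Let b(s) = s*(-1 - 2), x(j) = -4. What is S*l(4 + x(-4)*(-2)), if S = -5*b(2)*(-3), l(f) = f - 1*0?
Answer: -1080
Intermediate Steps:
b(s) = -3*s (b(s) = s*(-3) = -3*s)
l(f) = f (l(f) = f + 0 = f)
S = -90 (S = -(-15)*2*(-3) = -5*(-6)*(-3) = 30*(-3) = -90)
S*l(4 + x(-4)*(-2)) = -90*(4 - 4*(-2)) = -90*(4 + 8) = -90*12 = -1080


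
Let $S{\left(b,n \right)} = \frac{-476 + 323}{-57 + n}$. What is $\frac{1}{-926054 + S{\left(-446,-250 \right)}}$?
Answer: $- \frac{307}{284298425} \approx -1.0799 \cdot 10^{-6}$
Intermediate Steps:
$S{\left(b,n \right)} = - \frac{153}{-57 + n}$
$\frac{1}{-926054 + S{\left(-446,-250 \right)}} = \frac{1}{-926054 - \frac{153}{-57 - 250}} = \frac{1}{-926054 - \frac{153}{-307}} = \frac{1}{-926054 - - \frac{153}{307}} = \frac{1}{-926054 + \frac{153}{307}} = \frac{1}{- \frac{284298425}{307}} = - \frac{307}{284298425}$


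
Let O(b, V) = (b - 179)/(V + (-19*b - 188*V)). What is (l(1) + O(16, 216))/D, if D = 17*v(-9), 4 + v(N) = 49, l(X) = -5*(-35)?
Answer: 418939/1831320 ≈ 0.22876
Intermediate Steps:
l(X) = 175
v(N) = 45 (v(N) = -4 + 49 = 45)
O(b, V) = (-179 + b)/(-187*V - 19*b) (O(b, V) = (-179 + b)/(V + (-188*V - 19*b)) = (-179 + b)/(-187*V - 19*b))
D = 765 (D = 17*45 = 765)
(l(1) + O(16, 216))/D = (175 + (179 - 1*16)/(19*16 + 187*216))/765 = (175 + (179 - 16)/(304 + 40392))*(1/765) = (175 + 163/40696)*(1/765) = (7121963/40696)*(1/765) = 418939/1831320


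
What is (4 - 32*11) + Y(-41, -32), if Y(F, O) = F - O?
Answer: -357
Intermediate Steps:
(4 - 32*11) + Y(-41, -32) = (4 - 32*11) + (-41 - 1*(-32)) = (4 - 352) + (-41 + 32) = -348 - 9 = -357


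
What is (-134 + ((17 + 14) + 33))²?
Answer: 4900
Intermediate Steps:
(-134 + ((17 + 14) + 33))² = (-134 + (31 + 33))² = (-134 + 64)² = (-70)² = 4900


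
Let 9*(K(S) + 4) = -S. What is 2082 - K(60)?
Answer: 6278/3 ≈ 2092.7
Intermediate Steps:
K(S) = -4 - S/9 (K(S) = -4 + (-S)/9 = -4 - S/9)
2082 - K(60) = 2082 - (-4 - ⅑*60) = 2082 - (-4 - 20/3) = 2082 - 1*(-32/3) = 2082 + 32/3 = 6278/3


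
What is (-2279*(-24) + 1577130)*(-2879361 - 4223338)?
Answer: -11590368898374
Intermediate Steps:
(-2279*(-24) + 1577130)*(-2879361 - 4223338) = (54696 + 1577130)*(-7102699) = 1631826*(-7102699) = -11590368898374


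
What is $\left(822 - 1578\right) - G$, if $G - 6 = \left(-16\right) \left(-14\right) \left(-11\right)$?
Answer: $1702$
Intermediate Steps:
$G = -2458$ ($G = 6 + \left(-16\right) \left(-14\right) \left(-11\right) = 6 + 224 \left(-11\right) = 6 - 2464 = -2458$)
$\left(822 - 1578\right) - G = \left(822 - 1578\right) - -2458 = \left(822 - 1578\right) + 2458 = -756 + 2458 = 1702$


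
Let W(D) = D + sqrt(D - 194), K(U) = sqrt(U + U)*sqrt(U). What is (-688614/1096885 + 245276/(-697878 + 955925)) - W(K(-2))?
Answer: 91344788402/283047883595 - sqrt(-194 - 2*sqrt(2)) + 2*sqrt(2) ≈ 3.1511 - 14.03*I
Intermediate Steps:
K(U) = U*sqrt(2) (K(U) = sqrt(2*U)*sqrt(U) = (sqrt(2)*sqrt(U))*sqrt(U) = U*sqrt(2))
W(D) = D + sqrt(-194 + D)
(-688614/1096885 + 245276/(-697878 + 955925)) - W(K(-2)) = (-688614/1096885 + 245276/(-697878 + 955925)) - (-2*sqrt(2) + sqrt(-194 - 2*sqrt(2))) = (-688614*1/1096885 + 245276/258047) - (sqrt(-194 - 2*sqrt(2)) - 2*sqrt(2)) = (-688614/1096885 + 245276*(1/258047)) + (-sqrt(-194 - 2*sqrt(2)) + 2*sqrt(2)) = (-688614/1096885 + 245276/258047) + (-sqrt(-194 - 2*sqrt(2)) + 2*sqrt(2)) = 91344788402/283047883595 + (-sqrt(-194 - 2*sqrt(2)) + 2*sqrt(2)) = 91344788402/283047883595 - sqrt(-194 - 2*sqrt(2)) + 2*sqrt(2)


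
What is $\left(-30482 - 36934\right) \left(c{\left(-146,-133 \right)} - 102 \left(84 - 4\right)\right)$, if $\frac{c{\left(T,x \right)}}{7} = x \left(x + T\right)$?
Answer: $-16961124024$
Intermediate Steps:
$c{\left(T,x \right)} = 7 x \left(T + x\right)$ ($c{\left(T,x \right)} = 7 x \left(x + T\right) = 7 x \left(T + x\right)$)
$\left(-30482 - 36934\right) \left(c{\left(-146,-133 \right)} - 102 \left(84 - 4\right)\right) = \left(-30482 - 36934\right) \left(7 \left(-133\right) \left(-146 - 133\right) - 102 \left(84 - 4\right)\right) = - 67416 \left(7 \left(-133\right) \left(-279\right) - 8160\right) = - 67416 \left(259749 - 8160\right) = \left(-67416\right) 251589 = -16961124024$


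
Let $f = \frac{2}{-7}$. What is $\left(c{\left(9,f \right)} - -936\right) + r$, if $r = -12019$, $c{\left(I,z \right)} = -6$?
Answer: $-11089$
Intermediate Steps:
$f = - \frac{2}{7}$ ($f = 2 \left(- \frac{1}{7}\right) = - \frac{2}{7} \approx -0.28571$)
$\left(c{\left(9,f \right)} - -936\right) + r = \left(-6 - -936\right) - 12019 = \left(-6 + 936\right) - 12019 = 930 - 12019 = -11089$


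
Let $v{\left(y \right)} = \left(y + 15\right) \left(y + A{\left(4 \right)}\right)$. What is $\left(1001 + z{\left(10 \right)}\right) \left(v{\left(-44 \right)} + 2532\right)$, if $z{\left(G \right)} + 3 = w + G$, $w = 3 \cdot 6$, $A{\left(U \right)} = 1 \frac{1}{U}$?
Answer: $\frac{7799139}{2} \approx 3.8996 \cdot 10^{6}$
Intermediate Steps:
$A{\left(U \right)} = \frac{1}{U}$
$v{\left(y \right)} = \left(15 + y\right) \left(\frac{1}{4} + y\right)$ ($v{\left(y \right)} = \left(y + 15\right) \left(y + \frac{1}{4}\right) = \left(15 + y\right) \left(y + \frac{1}{4}\right) = \left(15 + y\right) \left(\frac{1}{4} + y\right)$)
$w = 18$
$z{\left(G \right)} = 15 + G$ ($z{\left(G \right)} = -3 + \left(18 + G\right) = 15 + G$)
$\left(1001 + z{\left(10 \right)}\right) \left(v{\left(-44 \right)} + 2532\right) = \left(1001 + \left(15 + 10\right)\right) \left(\left(\frac{15}{4} + \left(-44\right)^{2} + \frac{61}{4} \left(-44\right)\right) + 2532\right) = \left(1001 + 25\right) \left(\left(\frac{15}{4} + 1936 - 671\right) + 2532\right) = 1026 \left(\frac{5075}{4} + 2532\right) = 1026 \cdot \frac{15203}{4} = \frac{7799139}{2}$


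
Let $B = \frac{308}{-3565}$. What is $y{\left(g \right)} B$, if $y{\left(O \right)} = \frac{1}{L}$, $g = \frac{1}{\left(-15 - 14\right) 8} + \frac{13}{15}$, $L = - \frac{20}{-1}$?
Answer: $- \frac{77}{17825} \approx -0.0043198$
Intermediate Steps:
$L = 20$ ($L = \left(-20\right) \left(-1\right) = 20$)
$g = \frac{3001}{3480}$ ($g = \frac{1}{-29} \cdot \frac{1}{8} + 13 \cdot \frac{1}{15} = \left(- \frac{1}{29}\right) \frac{1}{8} + \frac{13}{15} = - \frac{1}{232} + \frac{13}{15} = \frac{3001}{3480} \approx 0.86236$)
$y{\left(O \right)} = \frac{1}{20}$
$B = - \frac{308}{3565}$ ($B = 308 \left(- \frac{1}{3565}\right) = - \frac{308}{3565} \approx -0.086396$)
$y{\left(g \right)} B = \frac{1}{20} \left(- \frac{308}{3565}\right) = - \frac{77}{17825}$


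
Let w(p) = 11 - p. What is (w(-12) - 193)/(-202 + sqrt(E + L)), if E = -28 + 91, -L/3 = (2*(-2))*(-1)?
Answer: 34340/40753 + 170*sqrt(51)/40753 ≈ 0.87243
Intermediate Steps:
L = -12 (L = -3*2*(-2)*(-1) = -(-12)*(-1) = -3*4 = -12)
E = 63
(w(-12) - 193)/(-202 + sqrt(E + L)) = ((11 - 1*(-12)) - 193)/(-202 + sqrt(63 - 12)) = ((11 + 12) - 193)/(-202 + sqrt(51)) = (23 - 193)/(-202 + sqrt(51)) = -170/(-202 + sqrt(51))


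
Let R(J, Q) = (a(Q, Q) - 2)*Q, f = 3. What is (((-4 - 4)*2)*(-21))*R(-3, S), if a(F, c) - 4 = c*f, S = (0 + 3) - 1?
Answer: 5376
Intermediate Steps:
S = 2 (S = 3 - 1 = 2)
a(F, c) = 4 + 3*c (a(F, c) = 4 + c*3 = 4 + 3*c)
R(J, Q) = Q*(2 + 3*Q) (R(J, Q) = ((4 + 3*Q) - 2)*Q = (2 + 3*Q)*Q = Q*(2 + 3*Q))
(((-4 - 4)*2)*(-21))*R(-3, S) = (((-4 - 4)*2)*(-21))*(2*(2 + 3*2)) = (-8*2*(-21))*(2*(2 + 6)) = (-16*(-21))*(2*8) = 336*16 = 5376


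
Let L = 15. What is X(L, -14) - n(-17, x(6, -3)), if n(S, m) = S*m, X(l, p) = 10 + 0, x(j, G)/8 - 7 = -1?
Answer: 826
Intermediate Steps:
x(j, G) = 48 (x(j, G) = 56 + 8*(-1) = 56 - 8 = 48)
X(l, p) = 10
X(L, -14) - n(-17, x(6, -3)) = 10 - (-17)*48 = 10 - 1*(-816) = 10 + 816 = 826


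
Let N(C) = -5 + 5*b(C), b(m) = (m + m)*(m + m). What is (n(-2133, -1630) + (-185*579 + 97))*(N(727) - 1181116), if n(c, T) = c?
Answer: -1024868839309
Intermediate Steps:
b(m) = 4*m² (b(m) = (2*m)*(2*m) = 4*m²)
N(C) = -5 + 20*C² (N(C) = -5 + 5*(4*C²) = -5 + 20*C²)
(n(-2133, -1630) + (-185*579 + 97))*(N(727) - 1181116) = (-2133 + (-185*579 + 97))*((-5 + 20*727²) - 1181116) = (-2133 + (-107115 + 97))*((-5 + 20*528529) - 1181116) = (-2133 - 107018)*((-5 + 10570580) - 1181116) = -109151*(10570575 - 1181116) = -109151*9389459 = -1024868839309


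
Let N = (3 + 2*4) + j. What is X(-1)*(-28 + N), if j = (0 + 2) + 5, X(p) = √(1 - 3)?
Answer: -10*I*√2 ≈ -14.142*I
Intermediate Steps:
X(p) = I*√2 (X(p) = √(-2) = I*√2)
j = 7 (j = 2 + 5 = 7)
N = 18 (N = (3 + 2*4) + 7 = (3 + 8) + 7 = 11 + 7 = 18)
X(-1)*(-28 + N) = (I*√2)*(-28 + 18) = (I*√2)*(-10) = -10*I*√2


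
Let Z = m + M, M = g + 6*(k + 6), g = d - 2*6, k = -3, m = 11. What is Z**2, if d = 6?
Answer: 529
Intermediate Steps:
g = -6 (g = 6 - 2*6 = 6 - 12 = -6)
M = 12 (M = -6 + 6*(-3 + 6) = -6 + 6*3 = -6 + 18 = 12)
Z = 23 (Z = 11 + 12 = 23)
Z**2 = 23**2 = 529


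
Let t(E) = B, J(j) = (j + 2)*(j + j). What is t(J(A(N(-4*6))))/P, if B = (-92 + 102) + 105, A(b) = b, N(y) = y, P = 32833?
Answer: 115/32833 ≈ 0.0035026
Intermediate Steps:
B = 115 (B = 10 + 105 = 115)
J(j) = 2*j*(2 + j) (J(j) = (2 + j)*(2*j) = 2*j*(2 + j))
t(E) = 115
t(J(A(N(-4*6))))/P = 115/32833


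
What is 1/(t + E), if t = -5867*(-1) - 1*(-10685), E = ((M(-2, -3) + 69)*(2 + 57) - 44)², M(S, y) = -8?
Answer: 1/12654577 ≈ 7.9023e-8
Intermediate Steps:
E = 12638025 (E = ((-8 + 69)*(2 + 57) - 44)² = (61*59 - 44)² = (3599 - 44)² = 3555² = 12638025)
t = 16552 (t = 5867 + 10685 = 16552)
1/(t + E) = 1/(16552 + 12638025) = 1/12654577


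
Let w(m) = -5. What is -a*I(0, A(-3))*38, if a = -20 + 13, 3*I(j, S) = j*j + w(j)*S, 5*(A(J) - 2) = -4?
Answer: -532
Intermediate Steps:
A(J) = 6/5 (A(J) = 2 + (⅕)*(-4) = 2 - ⅘ = 6/5)
I(j, S) = -5*S/3 + j²/3 (I(j, S) = (j*j - 5*S)/3 = (j² - 5*S)/3 = -5*S/3 + j²/3)
a = -7
-a*I(0, A(-3))*38 = -(-7*(-5/3*6/5 + (⅓)*0²))*38 = -(-7*(-2 + (⅓)*0))*38 = -(-7*(-2 + 0))*38 = -(-7*(-2))*38 = -14*38 = -1*532 = -532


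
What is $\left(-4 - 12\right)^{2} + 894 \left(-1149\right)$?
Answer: $-1026950$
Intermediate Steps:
$\left(-4 - 12\right)^{2} + 894 \left(-1149\right) = \left(-4 - 12\right)^{2} - 1027206 = \left(-16\right)^{2} - 1027206 = 256 - 1027206 = -1026950$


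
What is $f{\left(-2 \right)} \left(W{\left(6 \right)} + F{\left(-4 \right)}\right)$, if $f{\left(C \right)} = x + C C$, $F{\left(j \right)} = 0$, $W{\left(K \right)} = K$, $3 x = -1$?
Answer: $22$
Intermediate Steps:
$x = - \frac{1}{3}$ ($x = \frac{1}{3} \left(-1\right) = - \frac{1}{3} \approx -0.33333$)
$f{\left(C \right)} = - \frac{1}{3} + C^{2}$ ($f{\left(C \right)} = - \frac{1}{3} + C C = - \frac{1}{3} + C^{2}$)
$f{\left(-2 \right)} \left(W{\left(6 \right)} + F{\left(-4 \right)}\right) = \left(- \frac{1}{3} + \left(-2\right)^{2}\right) \left(6 + 0\right) = \left(- \frac{1}{3} + 4\right) 6 = \frac{11}{3} \cdot 6 = 22$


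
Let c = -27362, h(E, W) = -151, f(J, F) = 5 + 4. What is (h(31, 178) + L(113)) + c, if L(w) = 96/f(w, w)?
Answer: -82507/3 ≈ -27502.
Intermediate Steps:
f(J, F) = 9
L(w) = 32/3 (L(w) = 96/9 = 96*(1/9) = 32/3)
(h(31, 178) + L(113)) + c = (-151 + 32/3) - 27362 = -421/3 - 27362 = -82507/3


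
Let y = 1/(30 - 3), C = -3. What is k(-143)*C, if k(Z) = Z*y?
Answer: 143/9 ≈ 15.889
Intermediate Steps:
y = 1/27 ≈ 0.037037
k(Z) = Z/27 (k(Z) = Z*(1/27) = Z/27)
k(-143)*C = ((1/27)*(-143))*(-3) = -143/27*(-3) = 143/9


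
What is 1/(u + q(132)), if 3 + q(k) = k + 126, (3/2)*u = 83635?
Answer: 3/168035 ≈ 1.7853e-5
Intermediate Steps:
u = 167270/3 (u = (⅔)*83635 = 167270/3 ≈ 55757.)
q(k) = 123 + k (q(k) = -3 + (k + 126) = -3 + (126 + k) = 123 + k)
1/(u + q(132)) = 1/(167270/3 + (123 + 132)) = 1/(167270/3 + 255) = 1/(168035/3) = 3/168035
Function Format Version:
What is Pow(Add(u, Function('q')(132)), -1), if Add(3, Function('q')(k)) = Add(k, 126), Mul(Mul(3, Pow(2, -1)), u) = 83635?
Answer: Rational(3, 168035) ≈ 1.7853e-5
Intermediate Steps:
u = Rational(167270, 3) (u = Mul(Rational(2, 3), 83635) = Rational(167270, 3) ≈ 55757.)
Function('q')(k) = Add(123, k) (Function('q')(k) = Add(-3, Add(k, 126)) = Add(-3, Add(126, k)) = Add(123, k))
Pow(Add(u, Function('q')(132)), -1) = Pow(Add(Rational(167270, 3), Add(123, 132)), -1) = Pow(Add(Rational(167270, 3), 255), -1) = Pow(Rational(168035, 3), -1) = Rational(3, 168035)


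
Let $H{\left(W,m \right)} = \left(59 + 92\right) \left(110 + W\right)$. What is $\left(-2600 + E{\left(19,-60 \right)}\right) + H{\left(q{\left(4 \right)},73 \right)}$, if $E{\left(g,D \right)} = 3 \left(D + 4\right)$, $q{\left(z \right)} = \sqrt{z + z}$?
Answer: $13842 + 302 \sqrt{2} \approx 14269.0$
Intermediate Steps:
$q{\left(z \right)} = \sqrt{2} \sqrt{z}$ ($q{\left(z \right)} = \sqrt{2 z} = \sqrt{2} \sqrt{z}$)
$E{\left(g,D \right)} = 12 + 3 D$ ($E{\left(g,D \right)} = 3 \left(4 + D\right) = 12 + 3 D$)
$H{\left(W,m \right)} = 16610 + 151 W$ ($H{\left(W,m \right)} = 151 \left(110 + W\right) = 16610 + 151 W$)
$\left(-2600 + E{\left(19,-60 \right)}\right) + H{\left(q{\left(4 \right)},73 \right)} = \left(-2600 + \left(12 + 3 \left(-60\right)\right)\right) + \left(16610 + 151 \sqrt{2} \sqrt{4}\right) = \left(-2600 + \left(12 - 180\right)\right) + \left(16610 + 151 \sqrt{2} \cdot 2\right) = \left(-2600 - 168\right) + \left(16610 + 151 \cdot 2 \sqrt{2}\right) = -2768 + \left(16610 + 302 \sqrt{2}\right) = 13842 + 302 \sqrt{2}$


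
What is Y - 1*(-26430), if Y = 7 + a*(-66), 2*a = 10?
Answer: 26107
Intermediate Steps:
a = 5 (a = (½)*10 = 5)
Y = -323 (Y = 7 + 5*(-66) = 7 - 330 = -323)
Y - 1*(-26430) = -323 - 1*(-26430) = -323 + 26430 = 26107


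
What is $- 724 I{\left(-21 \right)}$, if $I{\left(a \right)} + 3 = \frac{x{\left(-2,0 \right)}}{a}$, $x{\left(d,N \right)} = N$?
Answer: $2172$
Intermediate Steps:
$I{\left(a \right)} = -3$ ($I{\left(a \right)} = -3 + \frac{0}{a} = -3 + 0 = -3$)
$- 724 I{\left(-21 \right)} = \left(-724\right) \left(-3\right) = 2172$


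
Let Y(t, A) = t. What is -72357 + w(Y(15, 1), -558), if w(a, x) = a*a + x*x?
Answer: 239232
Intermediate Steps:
w(a, x) = a² + x²
-72357 + w(Y(15, 1), -558) = -72357 + (15² + (-558)²) = -72357 + (225 + 311364) = -72357 + 311589 = 239232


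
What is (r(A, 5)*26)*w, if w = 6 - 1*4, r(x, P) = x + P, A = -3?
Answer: 104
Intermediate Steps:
r(x, P) = P + x
w = 2 (w = 6 - 4 = 2)
(r(A, 5)*26)*w = ((5 - 3)*26)*2 = (2*26)*2 = 52*2 = 104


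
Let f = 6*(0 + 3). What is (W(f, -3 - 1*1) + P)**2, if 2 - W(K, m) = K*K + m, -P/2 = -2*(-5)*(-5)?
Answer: 47524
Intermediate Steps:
P = 100 (P = -2*(-2*(-5))*(-5) = -20*(-5) = -2*(-50) = 100)
f = 18 (f = 6*3 = 18)
W(K, m) = 2 - m - K**2 (W(K, m) = 2 - (K*K + m) = 2 - (K**2 + m) = 2 - (m + K**2) = 2 + (-m - K**2) = 2 - m - K**2)
(W(f, -3 - 1*1) + P)**2 = ((2 - (-3 - 1*1) - 1*18**2) + 100)**2 = ((2 - (-3 - 1) - 1*324) + 100)**2 = ((2 - 1*(-4) - 324) + 100)**2 = ((2 + 4 - 324) + 100)**2 = (-318 + 100)**2 = (-218)**2 = 47524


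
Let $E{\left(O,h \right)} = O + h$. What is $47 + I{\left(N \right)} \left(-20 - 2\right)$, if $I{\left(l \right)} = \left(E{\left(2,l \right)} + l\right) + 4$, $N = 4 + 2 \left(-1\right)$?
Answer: $-173$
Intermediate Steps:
$N = 2$ ($N = 4 - 2 = 2$)
$I{\left(l \right)} = 6 + 2 l$ ($I{\left(l \right)} = \left(\left(2 + l\right) + l\right) + 4 = \left(2 + 2 l\right) + 4 = 6 + 2 l$)
$47 + I{\left(N \right)} \left(-20 - 2\right) = 47 + \left(6 + 2 \cdot 2\right) \left(-20 - 2\right) = 47 + \left(6 + 4\right) \left(-20 - 2\right) = 47 + 10 \left(-22\right) = 47 - 220 = -173$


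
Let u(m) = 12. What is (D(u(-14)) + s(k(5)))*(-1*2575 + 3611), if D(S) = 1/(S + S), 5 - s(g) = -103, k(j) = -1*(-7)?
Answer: 671587/6 ≈ 1.1193e+5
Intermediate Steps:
k(j) = 7
s(g) = 108 (s(g) = 5 - 1*(-103) = 5 + 103 = 108)
D(S) = 1/(2*S)
(D(u(-14)) + s(k(5)))*(-1*2575 + 3611) = ((½)/12 + 108)*(-1*2575 + 3611) = ((½)*(1/12) + 108)*(-2575 + 3611) = (1/24 + 108)*1036 = (2593/24)*1036 = 671587/6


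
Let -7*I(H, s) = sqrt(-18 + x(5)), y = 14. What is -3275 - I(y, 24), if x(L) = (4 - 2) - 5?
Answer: -3275 + I*sqrt(21)/7 ≈ -3275.0 + 0.65465*I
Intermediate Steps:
x(L) = -3 (x(L) = 2 - 5 = -3)
I(H, s) = -I*sqrt(21)/7 (I(H, s) = -sqrt(-18 - 3)/7 = -I*sqrt(21)/7)
-3275 - I(y, 24) = -3275 - (-1)*I*sqrt(21)/7 = -3275 + I*sqrt(21)/7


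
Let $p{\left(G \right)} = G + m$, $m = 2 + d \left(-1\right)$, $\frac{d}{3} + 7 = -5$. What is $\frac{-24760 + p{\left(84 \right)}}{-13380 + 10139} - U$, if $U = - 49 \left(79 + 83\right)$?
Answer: $\frac{25751696}{3241} \approx 7945.6$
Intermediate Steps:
$d = -36$ ($d = -21 + 3 \left(-5\right) = -21 - 15 = -36$)
$U = -7938$ ($U = - 49 \cdot 162 = \left(-1\right) 7938 = -7938$)
$m = 38$ ($m = 2 - -36 = 2 + 36 = 38$)
$p{\left(G \right)} = 38 + G$ ($p{\left(G \right)} = G + 38 = 38 + G$)
$\frac{-24760 + p{\left(84 \right)}}{-13380 + 10139} - U = \frac{-24760 + \left(38 + 84\right)}{-13380 + 10139} - -7938 = \frac{-24760 + 122}{-3241} + 7938 = \left(-24638\right) \left(- \frac{1}{3241}\right) + 7938 = \frac{24638}{3241} + 7938 = \frac{25751696}{3241}$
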